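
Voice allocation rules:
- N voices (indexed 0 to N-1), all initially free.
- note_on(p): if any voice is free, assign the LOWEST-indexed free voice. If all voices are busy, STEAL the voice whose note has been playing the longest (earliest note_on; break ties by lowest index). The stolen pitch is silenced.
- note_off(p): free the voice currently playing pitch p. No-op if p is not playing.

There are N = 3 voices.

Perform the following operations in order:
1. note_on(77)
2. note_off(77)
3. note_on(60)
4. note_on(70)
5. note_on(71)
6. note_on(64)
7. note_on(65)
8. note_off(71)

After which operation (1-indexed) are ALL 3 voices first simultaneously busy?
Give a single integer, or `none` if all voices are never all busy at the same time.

Op 1: note_on(77): voice 0 is free -> assigned | voices=[77 - -]
Op 2: note_off(77): free voice 0 | voices=[- - -]
Op 3: note_on(60): voice 0 is free -> assigned | voices=[60 - -]
Op 4: note_on(70): voice 1 is free -> assigned | voices=[60 70 -]
Op 5: note_on(71): voice 2 is free -> assigned | voices=[60 70 71]
Op 6: note_on(64): all voices busy, STEAL voice 0 (pitch 60, oldest) -> assign | voices=[64 70 71]
Op 7: note_on(65): all voices busy, STEAL voice 1 (pitch 70, oldest) -> assign | voices=[64 65 71]
Op 8: note_off(71): free voice 2 | voices=[64 65 -]

Answer: 5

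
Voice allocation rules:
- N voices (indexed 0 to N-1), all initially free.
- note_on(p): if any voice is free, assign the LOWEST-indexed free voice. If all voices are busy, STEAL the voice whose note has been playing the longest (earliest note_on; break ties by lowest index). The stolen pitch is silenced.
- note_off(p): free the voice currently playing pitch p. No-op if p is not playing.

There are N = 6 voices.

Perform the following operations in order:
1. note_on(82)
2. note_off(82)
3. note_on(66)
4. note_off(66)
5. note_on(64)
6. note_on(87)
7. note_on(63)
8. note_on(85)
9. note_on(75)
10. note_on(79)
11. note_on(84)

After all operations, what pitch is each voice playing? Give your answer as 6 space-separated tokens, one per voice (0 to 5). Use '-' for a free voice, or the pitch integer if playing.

Answer: 84 87 63 85 75 79

Derivation:
Op 1: note_on(82): voice 0 is free -> assigned | voices=[82 - - - - -]
Op 2: note_off(82): free voice 0 | voices=[- - - - - -]
Op 3: note_on(66): voice 0 is free -> assigned | voices=[66 - - - - -]
Op 4: note_off(66): free voice 0 | voices=[- - - - - -]
Op 5: note_on(64): voice 0 is free -> assigned | voices=[64 - - - - -]
Op 6: note_on(87): voice 1 is free -> assigned | voices=[64 87 - - - -]
Op 7: note_on(63): voice 2 is free -> assigned | voices=[64 87 63 - - -]
Op 8: note_on(85): voice 3 is free -> assigned | voices=[64 87 63 85 - -]
Op 9: note_on(75): voice 4 is free -> assigned | voices=[64 87 63 85 75 -]
Op 10: note_on(79): voice 5 is free -> assigned | voices=[64 87 63 85 75 79]
Op 11: note_on(84): all voices busy, STEAL voice 0 (pitch 64, oldest) -> assign | voices=[84 87 63 85 75 79]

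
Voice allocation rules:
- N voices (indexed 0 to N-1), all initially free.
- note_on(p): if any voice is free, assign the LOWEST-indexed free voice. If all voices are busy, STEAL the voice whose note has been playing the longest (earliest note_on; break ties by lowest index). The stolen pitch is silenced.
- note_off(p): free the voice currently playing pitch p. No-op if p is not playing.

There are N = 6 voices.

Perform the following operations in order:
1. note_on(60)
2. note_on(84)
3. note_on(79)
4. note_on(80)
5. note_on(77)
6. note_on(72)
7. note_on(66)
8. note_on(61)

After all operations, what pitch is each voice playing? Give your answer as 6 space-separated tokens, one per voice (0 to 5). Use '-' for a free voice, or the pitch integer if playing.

Answer: 66 61 79 80 77 72

Derivation:
Op 1: note_on(60): voice 0 is free -> assigned | voices=[60 - - - - -]
Op 2: note_on(84): voice 1 is free -> assigned | voices=[60 84 - - - -]
Op 3: note_on(79): voice 2 is free -> assigned | voices=[60 84 79 - - -]
Op 4: note_on(80): voice 3 is free -> assigned | voices=[60 84 79 80 - -]
Op 5: note_on(77): voice 4 is free -> assigned | voices=[60 84 79 80 77 -]
Op 6: note_on(72): voice 5 is free -> assigned | voices=[60 84 79 80 77 72]
Op 7: note_on(66): all voices busy, STEAL voice 0 (pitch 60, oldest) -> assign | voices=[66 84 79 80 77 72]
Op 8: note_on(61): all voices busy, STEAL voice 1 (pitch 84, oldest) -> assign | voices=[66 61 79 80 77 72]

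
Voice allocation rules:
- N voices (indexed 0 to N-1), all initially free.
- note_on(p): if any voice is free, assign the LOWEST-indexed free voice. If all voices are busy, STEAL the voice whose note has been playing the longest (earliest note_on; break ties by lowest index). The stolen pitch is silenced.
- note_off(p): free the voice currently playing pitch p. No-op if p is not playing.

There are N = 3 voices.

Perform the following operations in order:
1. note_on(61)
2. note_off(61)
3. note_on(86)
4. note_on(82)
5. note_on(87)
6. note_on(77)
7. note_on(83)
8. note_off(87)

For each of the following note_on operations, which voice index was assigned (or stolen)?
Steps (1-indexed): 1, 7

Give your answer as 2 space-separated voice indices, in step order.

Answer: 0 1

Derivation:
Op 1: note_on(61): voice 0 is free -> assigned | voices=[61 - -]
Op 2: note_off(61): free voice 0 | voices=[- - -]
Op 3: note_on(86): voice 0 is free -> assigned | voices=[86 - -]
Op 4: note_on(82): voice 1 is free -> assigned | voices=[86 82 -]
Op 5: note_on(87): voice 2 is free -> assigned | voices=[86 82 87]
Op 6: note_on(77): all voices busy, STEAL voice 0 (pitch 86, oldest) -> assign | voices=[77 82 87]
Op 7: note_on(83): all voices busy, STEAL voice 1 (pitch 82, oldest) -> assign | voices=[77 83 87]
Op 8: note_off(87): free voice 2 | voices=[77 83 -]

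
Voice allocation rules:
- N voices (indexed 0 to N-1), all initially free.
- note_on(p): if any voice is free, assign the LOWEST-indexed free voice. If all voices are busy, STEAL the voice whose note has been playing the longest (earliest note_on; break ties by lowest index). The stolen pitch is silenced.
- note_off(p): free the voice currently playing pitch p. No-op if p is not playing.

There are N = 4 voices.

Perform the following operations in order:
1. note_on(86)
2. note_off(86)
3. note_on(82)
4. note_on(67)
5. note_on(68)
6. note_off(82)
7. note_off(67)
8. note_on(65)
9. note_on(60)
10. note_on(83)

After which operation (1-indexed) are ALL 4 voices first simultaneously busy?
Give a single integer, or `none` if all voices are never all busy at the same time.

Op 1: note_on(86): voice 0 is free -> assigned | voices=[86 - - -]
Op 2: note_off(86): free voice 0 | voices=[- - - -]
Op 3: note_on(82): voice 0 is free -> assigned | voices=[82 - - -]
Op 4: note_on(67): voice 1 is free -> assigned | voices=[82 67 - -]
Op 5: note_on(68): voice 2 is free -> assigned | voices=[82 67 68 -]
Op 6: note_off(82): free voice 0 | voices=[- 67 68 -]
Op 7: note_off(67): free voice 1 | voices=[- - 68 -]
Op 8: note_on(65): voice 0 is free -> assigned | voices=[65 - 68 -]
Op 9: note_on(60): voice 1 is free -> assigned | voices=[65 60 68 -]
Op 10: note_on(83): voice 3 is free -> assigned | voices=[65 60 68 83]

Answer: 10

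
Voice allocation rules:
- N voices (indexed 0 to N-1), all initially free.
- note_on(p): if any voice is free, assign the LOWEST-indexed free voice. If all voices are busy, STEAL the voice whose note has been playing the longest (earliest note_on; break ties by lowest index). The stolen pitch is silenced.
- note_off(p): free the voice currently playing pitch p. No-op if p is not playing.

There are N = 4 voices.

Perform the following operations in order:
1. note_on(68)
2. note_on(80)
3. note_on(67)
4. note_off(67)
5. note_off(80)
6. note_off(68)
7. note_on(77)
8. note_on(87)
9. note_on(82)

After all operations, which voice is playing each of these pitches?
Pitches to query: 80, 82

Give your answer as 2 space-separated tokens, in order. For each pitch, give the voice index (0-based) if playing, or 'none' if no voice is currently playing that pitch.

Op 1: note_on(68): voice 0 is free -> assigned | voices=[68 - - -]
Op 2: note_on(80): voice 1 is free -> assigned | voices=[68 80 - -]
Op 3: note_on(67): voice 2 is free -> assigned | voices=[68 80 67 -]
Op 4: note_off(67): free voice 2 | voices=[68 80 - -]
Op 5: note_off(80): free voice 1 | voices=[68 - - -]
Op 6: note_off(68): free voice 0 | voices=[- - - -]
Op 7: note_on(77): voice 0 is free -> assigned | voices=[77 - - -]
Op 8: note_on(87): voice 1 is free -> assigned | voices=[77 87 - -]
Op 9: note_on(82): voice 2 is free -> assigned | voices=[77 87 82 -]

Answer: none 2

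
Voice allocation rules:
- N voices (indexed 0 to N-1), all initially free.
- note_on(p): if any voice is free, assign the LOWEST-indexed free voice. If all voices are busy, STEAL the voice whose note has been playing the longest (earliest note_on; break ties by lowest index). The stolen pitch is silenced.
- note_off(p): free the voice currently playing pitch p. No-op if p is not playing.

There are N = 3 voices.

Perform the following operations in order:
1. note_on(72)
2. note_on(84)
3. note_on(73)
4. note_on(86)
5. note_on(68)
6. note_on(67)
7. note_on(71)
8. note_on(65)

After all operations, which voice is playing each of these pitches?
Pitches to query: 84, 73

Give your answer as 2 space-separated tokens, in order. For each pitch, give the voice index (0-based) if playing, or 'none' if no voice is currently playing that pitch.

Answer: none none

Derivation:
Op 1: note_on(72): voice 0 is free -> assigned | voices=[72 - -]
Op 2: note_on(84): voice 1 is free -> assigned | voices=[72 84 -]
Op 3: note_on(73): voice 2 is free -> assigned | voices=[72 84 73]
Op 4: note_on(86): all voices busy, STEAL voice 0 (pitch 72, oldest) -> assign | voices=[86 84 73]
Op 5: note_on(68): all voices busy, STEAL voice 1 (pitch 84, oldest) -> assign | voices=[86 68 73]
Op 6: note_on(67): all voices busy, STEAL voice 2 (pitch 73, oldest) -> assign | voices=[86 68 67]
Op 7: note_on(71): all voices busy, STEAL voice 0 (pitch 86, oldest) -> assign | voices=[71 68 67]
Op 8: note_on(65): all voices busy, STEAL voice 1 (pitch 68, oldest) -> assign | voices=[71 65 67]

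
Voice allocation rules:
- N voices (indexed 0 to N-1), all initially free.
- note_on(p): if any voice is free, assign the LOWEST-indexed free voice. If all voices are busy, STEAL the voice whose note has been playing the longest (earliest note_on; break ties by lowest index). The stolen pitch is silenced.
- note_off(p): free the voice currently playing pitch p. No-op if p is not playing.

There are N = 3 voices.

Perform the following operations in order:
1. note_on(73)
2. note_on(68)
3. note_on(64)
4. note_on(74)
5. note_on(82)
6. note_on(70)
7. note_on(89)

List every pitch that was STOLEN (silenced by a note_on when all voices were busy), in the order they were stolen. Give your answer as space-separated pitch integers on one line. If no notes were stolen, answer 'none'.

Op 1: note_on(73): voice 0 is free -> assigned | voices=[73 - -]
Op 2: note_on(68): voice 1 is free -> assigned | voices=[73 68 -]
Op 3: note_on(64): voice 2 is free -> assigned | voices=[73 68 64]
Op 4: note_on(74): all voices busy, STEAL voice 0 (pitch 73, oldest) -> assign | voices=[74 68 64]
Op 5: note_on(82): all voices busy, STEAL voice 1 (pitch 68, oldest) -> assign | voices=[74 82 64]
Op 6: note_on(70): all voices busy, STEAL voice 2 (pitch 64, oldest) -> assign | voices=[74 82 70]
Op 7: note_on(89): all voices busy, STEAL voice 0 (pitch 74, oldest) -> assign | voices=[89 82 70]

Answer: 73 68 64 74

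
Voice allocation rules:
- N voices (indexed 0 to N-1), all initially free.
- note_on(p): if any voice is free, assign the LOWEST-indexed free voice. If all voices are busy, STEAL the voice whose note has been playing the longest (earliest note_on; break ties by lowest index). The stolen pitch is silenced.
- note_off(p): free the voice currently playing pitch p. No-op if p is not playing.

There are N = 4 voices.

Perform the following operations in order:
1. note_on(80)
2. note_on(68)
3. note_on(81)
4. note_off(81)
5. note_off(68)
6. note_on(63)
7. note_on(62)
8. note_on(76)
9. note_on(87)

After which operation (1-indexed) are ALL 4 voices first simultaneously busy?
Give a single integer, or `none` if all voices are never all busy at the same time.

Answer: 8

Derivation:
Op 1: note_on(80): voice 0 is free -> assigned | voices=[80 - - -]
Op 2: note_on(68): voice 1 is free -> assigned | voices=[80 68 - -]
Op 3: note_on(81): voice 2 is free -> assigned | voices=[80 68 81 -]
Op 4: note_off(81): free voice 2 | voices=[80 68 - -]
Op 5: note_off(68): free voice 1 | voices=[80 - - -]
Op 6: note_on(63): voice 1 is free -> assigned | voices=[80 63 - -]
Op 7: note_on(62): voice 2 is free -> assigned | voices=[80 63 62 -]
Op 8: note_on(76): voice 3 is free -> assigned | voices=[80 63 62 76]
Op 9: note_on(87): all voices busy, STEAL voice 0 (pitch 80, oldest) -> assign | voices=[87 63 62 76]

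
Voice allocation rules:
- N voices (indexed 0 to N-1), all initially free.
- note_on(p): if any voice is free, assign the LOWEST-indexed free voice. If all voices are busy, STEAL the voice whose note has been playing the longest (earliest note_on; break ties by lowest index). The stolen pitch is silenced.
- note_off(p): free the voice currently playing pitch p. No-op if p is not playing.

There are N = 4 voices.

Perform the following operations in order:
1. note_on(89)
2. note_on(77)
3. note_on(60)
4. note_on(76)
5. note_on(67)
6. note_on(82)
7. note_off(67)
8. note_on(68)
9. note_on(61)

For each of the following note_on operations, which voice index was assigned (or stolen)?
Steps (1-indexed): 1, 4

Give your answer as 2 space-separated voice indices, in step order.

Op 1: note_on(89): voice 0 is free -> assigned | voices=[89 - - -]
Op 2: note_on(77): voice 1 is free -> assigned | voices=[89 77 - -]
Op 3: note_on(60): voice 2 is free -> assigned | voices=[89 77 60 -]
Op 4: note_on(76): voice 3 is free -> assigned | voices=[89 77 60 76]
Op 5: note_on(67): all voices busy, STEAL voice 0 (pitch 89, oldest) -> assign | voices=[67 77 60 76]
Op 6: note_on(82): all voices busy, STEAL voice 1 (pitch 77, oldest) -> assign | voices=[67 82 60 76]
Op 7: note_off(67): free voice 0 | voices=[- 82 60 76]
Op 8: note_on(68): voice 0 is free -> assigned | voices=[68 82 60 76]
Op 9: note_on(61): all voices busy, STEAL voice 2 (pitch 60, oldest) -> assign | voices=[68 82 61 76]

Answer: 0 3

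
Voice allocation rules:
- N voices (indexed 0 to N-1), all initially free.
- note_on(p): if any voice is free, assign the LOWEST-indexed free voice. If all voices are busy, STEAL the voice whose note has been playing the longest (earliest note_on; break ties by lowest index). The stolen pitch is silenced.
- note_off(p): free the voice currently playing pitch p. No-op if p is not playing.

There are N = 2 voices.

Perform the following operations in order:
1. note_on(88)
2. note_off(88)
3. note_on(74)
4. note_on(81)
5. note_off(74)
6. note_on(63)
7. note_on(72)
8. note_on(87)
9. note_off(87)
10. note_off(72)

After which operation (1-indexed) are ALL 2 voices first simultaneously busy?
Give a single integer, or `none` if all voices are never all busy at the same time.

Op 1: note_on(88): voice 0 is free -> assigned | voices=[88 -]
Op 2: note_off(88): free voice 0 | voices=[- -]
Op 3: note_on(74): voice 0 is free -> assigned | voices=[74 -]
Op 4: note_on(81): voice 1 is free -> assigned | voices=[74 81]
Op 5: note_off(74): free voice 0 | voices=[- 81]
Op 6: note_on(63): voice 0 is free -> assigned | voices=[63 81]
Op 7: note_on(72): all voices busy, STEAL voice 1 (pitch 81, oldest) -> assign | voices=[63 72]
Op 8: note_on(87): all voices busy, STEAL voice 0 (pitch 63, oldest) -> assign | voices=[87 72]
Op 9: note_off(87): free voice 0 | voices=[- 72]
Op 10: note_off(72): free voice 1 | voices=[- -]

Answer: 4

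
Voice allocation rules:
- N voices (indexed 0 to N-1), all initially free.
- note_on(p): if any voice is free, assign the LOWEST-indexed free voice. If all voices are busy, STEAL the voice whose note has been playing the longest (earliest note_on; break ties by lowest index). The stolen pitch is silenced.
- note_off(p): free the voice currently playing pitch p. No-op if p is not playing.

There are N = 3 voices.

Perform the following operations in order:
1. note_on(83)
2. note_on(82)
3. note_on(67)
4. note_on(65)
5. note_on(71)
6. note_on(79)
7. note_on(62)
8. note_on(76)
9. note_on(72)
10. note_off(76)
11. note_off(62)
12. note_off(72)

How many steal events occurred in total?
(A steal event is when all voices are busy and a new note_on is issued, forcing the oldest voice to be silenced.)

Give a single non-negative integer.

Op 1: note_on(83): voice 0 is free -> assigned | voices=[83 - -]
Op 2: note_on(82): voice 1 is free -> assigned | voices=[83 82 -]
Op 3: note_on(67): voice 2 is free -> assigned | voices=[83 82 67]
Op 4: note_on(65): all voices busy, STEAL voice 0 (pitch 83, oldest) -> assign | voices=[65 82 67]
Op 5: note_on(71): all voices busy, STEAL voice 1 (pitch 82, oldest) -> assign | voices=[65 71 67]
Op 6: note_on(79): all voices busy, STEAL voice 2 (pitch 67, oldest) -> assign | voices=[65 71 79]
Op 7: note_on(62): all voices busy, STEAL voice 0 (pitch 65, oldest) -> assign | voices=[62 71 79]
Op 8: note_on(76): all voices busy, STEAL voice 1 (pitch 71, oldest) -> assign | voices=[62 76 79]
Op 9: note_on(72): all voices busy, STEAL voice 2 (pitch 79, oldest) -> assign | voices=[62 76 72]
Op 10: note_off(76): free voice 1 | voices=[62 - 72]
Op 11: note_off(62): free voice 0 | voices=[- - 72]
Op 12: note_off(72): free voice 2 | voices=[- - -]

Answer: 6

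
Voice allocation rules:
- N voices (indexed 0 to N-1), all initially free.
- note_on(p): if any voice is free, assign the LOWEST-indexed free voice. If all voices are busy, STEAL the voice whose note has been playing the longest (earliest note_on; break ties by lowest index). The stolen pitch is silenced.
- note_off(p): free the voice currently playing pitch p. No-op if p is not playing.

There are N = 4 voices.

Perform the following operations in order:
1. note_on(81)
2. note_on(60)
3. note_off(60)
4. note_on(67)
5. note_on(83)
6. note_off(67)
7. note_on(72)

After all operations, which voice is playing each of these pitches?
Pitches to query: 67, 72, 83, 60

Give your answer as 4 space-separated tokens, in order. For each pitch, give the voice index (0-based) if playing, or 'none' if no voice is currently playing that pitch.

Op 1: note_on(81): voice 0 is free -> assigned | voices=[81 - - -]
Op 2: note_on(60): voice 1 is free -> assigned | voices=[81 60 - -]
Op 3: note_off(60): free voice 1 | voices=[81 - - -]
Op 4: note_on(67): voice 1 is free -> assigned | voices=[81 67 - -]
Op 5: note_on(83): voice 2 is free -> assigned | voices=[81 67 83 -]
Op 6: note_off(67): free voice 1 | voices=[81 - 83 -]
Op 7: note_on(72): voice 1 is free -> assigned | voices=[81 72 83 -]

Answer: none 1 2 none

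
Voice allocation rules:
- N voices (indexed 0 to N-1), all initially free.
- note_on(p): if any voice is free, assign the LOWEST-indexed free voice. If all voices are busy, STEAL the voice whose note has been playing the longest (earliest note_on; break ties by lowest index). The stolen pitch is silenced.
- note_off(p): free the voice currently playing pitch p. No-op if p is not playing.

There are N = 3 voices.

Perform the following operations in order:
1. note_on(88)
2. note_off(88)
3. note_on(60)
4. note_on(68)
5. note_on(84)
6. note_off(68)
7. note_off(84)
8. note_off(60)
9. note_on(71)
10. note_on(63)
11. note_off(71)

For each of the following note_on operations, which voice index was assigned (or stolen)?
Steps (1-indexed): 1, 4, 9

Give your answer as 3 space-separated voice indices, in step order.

Answer: 0 1 0

Derivation:
Op 1: note_on(88): voice 0 is free -> assigned | voices=[88 - -]
Op 2: note_off(88): free voice 0 | voices=[- - -]
Op 3: note_on(60): voice 0 is free -> assigned | voices=[60 - -]
Op 4: note_on(68): voice 1 is free -> assigned | voices=[60 68 -]
Op 5: note_on(84): voice 2 is free -> assigned | voices=[60 68 84]
Op 6: note_off(68): free voice 1 | voices=[60 - 84]
Op 7: note_off(84): free voice 2 | voices=[60 - -]
Op 8: note_off(60): free voice 0 | voices=[- - -]
Op 9: note_on(71): voice 0 is free -> assigned | voices=[71 - -]
Op 10: note_on(63): voice 1 is free -> assigned | voices=[71 63 -]
Op 11: note_off(71): free voice 0 | voices=[- 63 -]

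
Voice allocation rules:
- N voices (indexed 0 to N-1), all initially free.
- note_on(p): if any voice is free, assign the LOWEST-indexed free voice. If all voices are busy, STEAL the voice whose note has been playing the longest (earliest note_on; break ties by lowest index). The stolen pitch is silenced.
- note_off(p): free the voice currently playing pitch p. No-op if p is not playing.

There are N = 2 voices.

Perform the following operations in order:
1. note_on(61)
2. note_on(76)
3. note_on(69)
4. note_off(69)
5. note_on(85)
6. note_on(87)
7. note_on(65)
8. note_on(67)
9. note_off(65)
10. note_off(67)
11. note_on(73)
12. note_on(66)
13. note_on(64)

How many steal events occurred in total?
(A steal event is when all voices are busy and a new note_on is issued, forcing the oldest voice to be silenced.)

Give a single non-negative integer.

Op 1: note_on(61): voice 0 is free -> assigned | voices=[61 -]
Op 2: note_on(76): voice 1 is free -> assigned | voices=[61 76]
Op 3: note_on(69): all voices busy, STEAL voice 0 (pitch 61, oldest) -> assign | voices=[69 76]
Op 4: note_off(69): free voice 0 | voices=[- 76]
Op 5: note_on(85): voice 0 is free -> assigned | voices=[85 76]
Op 6: note_on(87): all voices busy, STEAL voice 1 (pitch 76, oldest) -> assign | voices=[85 87]
Op 7: note_on(65): all voices busy, STEAL voice 0 (pitch 85, oldest) -> assign | voices=[65 87]
Op 8: note_on(67): all voices busy, STEAL voice 1 (pitch 87, oldest) -> assign | voices=[65 67]
Op 9: note_off(65): free voice 0 | voices=[- 67]
Op 10: note_off(67): free voice 1 | voices=[- -]
Op 11: note_on(73): voice 0 is free -> assigned | voices=[73 -]
Op 12: note_on(66): voice 1 is free -> assigned | voices=[73 66]
Op 13: note_on(64): all voices busy, STEAL voice 0 (pitch 73, oldest) -> assign | voices=[64 66]

Answer: 5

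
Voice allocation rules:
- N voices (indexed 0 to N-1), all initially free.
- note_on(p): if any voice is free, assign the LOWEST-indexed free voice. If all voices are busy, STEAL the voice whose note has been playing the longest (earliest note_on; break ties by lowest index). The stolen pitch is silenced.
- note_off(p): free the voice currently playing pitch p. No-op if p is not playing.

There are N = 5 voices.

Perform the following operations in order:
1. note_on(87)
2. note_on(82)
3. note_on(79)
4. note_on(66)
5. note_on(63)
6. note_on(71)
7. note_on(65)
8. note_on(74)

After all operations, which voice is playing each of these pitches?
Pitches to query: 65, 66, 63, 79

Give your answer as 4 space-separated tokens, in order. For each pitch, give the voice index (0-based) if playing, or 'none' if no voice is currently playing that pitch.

Answer: 1 3 4 none

Derivation:
Op 1: note_on(87): voice 0 is free -> assigned | voices=[87 - - - -]
Op 2: note_on(82): voice 1 is free -> assigned | voices=[87 82 - - -]
Op 3: note_on(79): voice 2 is free -> assigned | voices=[87 82 79 - -]
Op 4: note_on(66): voice 3 is free -> assigned | voices=[87 82 79 66 -]
Op 5: note_on(63): voice 4 is free -> assigned | voices=[87 82 79 66 63]
Op 6: note_on(71): all voices busy, STEAL voice 0 (pitch 87, oldest) -> assign | voices=[71 82 79 66 63]
Op 7: note_on(65): all voices busy, STEAL voice 1 (pitch 82, oldest) -> assign | voices=[71 65 79 66 63]
Op 8: note_on(74): all voices busy, STEAL voice 2 (pitch 79, oldest) -> assign | voices=[71 65 74 66 63]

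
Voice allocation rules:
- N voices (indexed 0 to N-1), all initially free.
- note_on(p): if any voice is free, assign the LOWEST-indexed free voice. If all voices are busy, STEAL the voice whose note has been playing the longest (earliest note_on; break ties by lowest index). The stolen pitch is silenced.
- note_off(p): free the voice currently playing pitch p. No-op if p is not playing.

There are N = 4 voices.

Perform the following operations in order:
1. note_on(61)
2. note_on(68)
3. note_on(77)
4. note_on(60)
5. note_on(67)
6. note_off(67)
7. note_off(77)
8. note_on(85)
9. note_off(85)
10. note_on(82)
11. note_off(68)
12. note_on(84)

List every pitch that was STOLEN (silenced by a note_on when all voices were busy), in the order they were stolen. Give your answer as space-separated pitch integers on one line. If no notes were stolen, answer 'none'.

Op 1: note_on(61): voice 0 is free -> assigned | voices=[61 - - -]
Op 2: note_on(68): voice 1 is free -> assigned | voices=[61 68 - -]
Op 3: note_on(77): voice 2 is free -> assigned | voices=[61 68 77 -]
Op 4: note_on(60): voice 3 is free -> assigned | voices=[61 68 77 60]
Op 5: note_on(67): all voices busy, STEAL voice 0 (pitch 61, oldest) -> assign | voices=[67 68 77 60]
Op 6: note_off(67): free voice 0 | voices=[- 68 77 60]
Op 7: note_off(77): free voice 2 | voices=[- 68 - 60]
Op 8: note_on(85): voice 0 is free -> assigned | voices=[85 68 - 60]
Op 9: note_off(85): free voice 0 | voices=[- 68 - 60]
Op 10: note_on(82): voice 0 is free -> assigned | voices=[82 68 - 60]
Op 11: note_off(68): free voice 1 | voices=[82 - - 60]
Op 12: note_on(84): voice 1 is free -> assigned | voices=[82 84 - 60]

Answer: 61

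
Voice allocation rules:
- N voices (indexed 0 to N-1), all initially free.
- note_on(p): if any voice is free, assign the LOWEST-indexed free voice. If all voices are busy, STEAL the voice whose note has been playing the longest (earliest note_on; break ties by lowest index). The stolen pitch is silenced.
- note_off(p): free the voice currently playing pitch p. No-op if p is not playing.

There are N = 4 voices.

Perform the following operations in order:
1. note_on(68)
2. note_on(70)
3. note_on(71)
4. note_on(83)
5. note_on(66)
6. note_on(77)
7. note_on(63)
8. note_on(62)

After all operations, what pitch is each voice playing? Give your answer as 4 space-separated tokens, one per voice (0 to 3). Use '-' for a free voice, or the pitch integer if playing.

Op 1: note_on(68): voice 0 is free -> assigned | voices=[68 - - -]
Op 2: note_on(70): voice 1 is free -> assigned | voices=[68 70 - -]
Op 3: note_on(71): voice 2 is free -> assigned | voices=[68 70 71 -]
Op 4: note_on(83): voice 3 is free -> assigned | voices=[68 70 71 83]
Op 5: note_on(66): all voices busy, STEAL voice 0 (pitch 68, oldest) -> assign | voices=[66 70 71 83]
Op 6: note_on(77): all voices busy, STEAL voice 1 (pitch 70, oldest) -> assign | voices=[66 77 71 83]
Op 7: note_on(63): all voices busy, STEAL voice 2 (pitch 71, oldest) -> assign | voices=[66 77 63 83]
Op 8: note_on(62): all voices busy, STEAL voice 3 (pitch 83, oldest) -> assign | voices=[66 77 63 62]

Answer: 66 77 63 62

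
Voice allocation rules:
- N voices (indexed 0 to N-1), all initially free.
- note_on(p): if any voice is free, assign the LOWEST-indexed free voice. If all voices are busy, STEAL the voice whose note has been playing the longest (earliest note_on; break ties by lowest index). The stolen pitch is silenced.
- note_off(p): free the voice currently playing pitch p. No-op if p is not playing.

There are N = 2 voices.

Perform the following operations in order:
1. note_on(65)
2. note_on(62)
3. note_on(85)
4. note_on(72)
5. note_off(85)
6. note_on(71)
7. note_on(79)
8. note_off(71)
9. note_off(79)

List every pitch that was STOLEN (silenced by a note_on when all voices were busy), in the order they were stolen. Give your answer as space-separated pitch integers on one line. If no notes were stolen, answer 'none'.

Answer: 65 62 72

Derivation:
Op 1: note_on(65): voice 0 is free -> assigned | voices=[65 -]
Op 2: note_on(62): voice 1 is free -> assigned | voices=[65 62]
Op 3: note_on(85): all voices busy, STEAL voice 0 (pitch 65, oldest) -> assign | voices=[85 62]
Op 4: note_on(72): all voices busy, STEAL voice 1 (pitch 62, oldest) -> assign | voices=[85 72]
Op 5: note_off(85): free voice 0 | voices=[- 72]
Op 6: note_on(71): voice 0 is free -> assigned | voices=[71 72]
Op 7: note_on(79): all voices busy, STEAL voice 1 (pitch 72, oldest) -> assign | voices=[71 79]
Op 8: note_off(71): free voice 0 | voices=[- 79]
Op 9: note_off(79): free voice 1 | voices=[- -]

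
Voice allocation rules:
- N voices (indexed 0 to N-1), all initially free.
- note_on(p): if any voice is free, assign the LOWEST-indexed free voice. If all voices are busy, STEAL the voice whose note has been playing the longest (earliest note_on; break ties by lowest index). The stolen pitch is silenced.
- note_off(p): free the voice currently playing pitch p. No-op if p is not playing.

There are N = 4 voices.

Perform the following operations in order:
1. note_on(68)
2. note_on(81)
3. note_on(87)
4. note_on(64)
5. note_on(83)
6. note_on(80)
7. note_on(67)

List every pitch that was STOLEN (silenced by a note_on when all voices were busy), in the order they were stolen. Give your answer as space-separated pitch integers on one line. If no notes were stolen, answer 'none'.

Op 1: note_on(68): voice 0 is free -> assigned | voices=[68 - - -]
Op 2: note_on(81): voice 1 is free -> assigned | voices=[68 81 - -]
Op 3: note_on(87): voice 2 is free -> assigned | voices=[68 81 87 -]
Op 4: note_on(64): voice 3 is free -> assigned | voices=[68 81 87 64]
Op 5: note_on(83): all voices busy, STEAL voice 0 (pitch 68, oldest) -> assign | voices=[83 81 87 64]
Op 6: note_on(80): all voices busy, STEAL voice 1 (pitch 81, oldest) -> assign | voices=[83 80 87 64]
Op 7: note_on(67): all voices busy, STEAL voice 2 (pitch 87, oldest) -> assign | voices=[83 80 67 64]

Answer: 68 81 87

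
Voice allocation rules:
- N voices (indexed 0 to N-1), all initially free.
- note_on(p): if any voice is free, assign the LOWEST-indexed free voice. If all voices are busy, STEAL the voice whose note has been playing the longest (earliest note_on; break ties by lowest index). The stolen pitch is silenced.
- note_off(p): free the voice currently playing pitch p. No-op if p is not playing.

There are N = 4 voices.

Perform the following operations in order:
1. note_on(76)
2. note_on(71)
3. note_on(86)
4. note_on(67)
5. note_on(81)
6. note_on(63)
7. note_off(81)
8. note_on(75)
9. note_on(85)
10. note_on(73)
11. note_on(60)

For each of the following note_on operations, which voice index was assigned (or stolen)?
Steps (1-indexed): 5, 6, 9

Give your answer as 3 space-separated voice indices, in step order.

Answer: 0 1 2

Derivation:
Op 1: note_on(76): voice 0 is free -> assigned | voices=[76 - - -]
Op 2: note_on(71): voice 1 is free -> assigned | voices=[76 71 - -]
Op 3: note_on(86): voice 2 is free -> assigned | voices=[76 71 86 -]
Op 4: note_on(67): voice 3 is free -> assigned | voices=[76 71 86 67]
Op 5: note_on(81): all voices busy, STEAL voice 0 (pitch 76, oldest) -> assign | voices=[81 71 86 67]
Op 6: note_on(63): all voices busy, STEAL voice 1 (pitch 71, oldest) -> assign | voices=[81 63 86 67]
Op 7: note_off(81): free voice 0 | voices=[- 63 86 67]
Op 8: note_on(75): voice 0 is free -> assigned | voices=[75 63 86 67]
Op 9: note_on(85): all voices busy, STEAL voice 2 (pitch 86, oldest) -> assign | voices=[75 63 85 67]
Op 10: note_on(73): all voices busy, STEAL voice 3 (pitch 67, oldest) -> assign | voices=[75 63 85 73]
Op 11: note_on(60): all voices busy, STEAL voice 1 (pitch 63, oldest) -> assign | voices=[75 60 85 73]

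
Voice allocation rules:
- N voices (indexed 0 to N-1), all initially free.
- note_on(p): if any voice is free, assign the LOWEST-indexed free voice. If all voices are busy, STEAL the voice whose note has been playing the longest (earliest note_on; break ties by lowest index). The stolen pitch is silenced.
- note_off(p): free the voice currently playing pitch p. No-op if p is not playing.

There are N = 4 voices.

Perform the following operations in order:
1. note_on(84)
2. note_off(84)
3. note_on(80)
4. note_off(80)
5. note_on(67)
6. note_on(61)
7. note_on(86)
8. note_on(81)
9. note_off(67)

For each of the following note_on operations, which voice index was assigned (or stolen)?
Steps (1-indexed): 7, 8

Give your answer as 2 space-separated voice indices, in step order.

Answer: 2 3

Derivation:
Op 1: note_on(84): voice 0 is free -> assigned | voices=[84 - - -]
Op 2: note_off(84): free voice 0 | voices=[- - - -]
Op 3: note_on(80): voice 0 is free -> assigned | voices=[80 - - -]
Op 4: note_off(80): free voice 0 | voices=[- - - -]
Op 5: note_on(67): voice 0 is free -> assigned | voices=[67 - - -]
Op 6: note_on(61): voice 1 is free -> assigned | voices=[67 61 - -]
Op 7: note_on(86): voice 2 is free -> assigned | voices=[67 61 86 -]
Op 8: note_on(81): voice 3 is free -> assigned | voices=[67 61 86 81]
Op 9: note_off(67): free voice 0 | voices=[- 61 86 81]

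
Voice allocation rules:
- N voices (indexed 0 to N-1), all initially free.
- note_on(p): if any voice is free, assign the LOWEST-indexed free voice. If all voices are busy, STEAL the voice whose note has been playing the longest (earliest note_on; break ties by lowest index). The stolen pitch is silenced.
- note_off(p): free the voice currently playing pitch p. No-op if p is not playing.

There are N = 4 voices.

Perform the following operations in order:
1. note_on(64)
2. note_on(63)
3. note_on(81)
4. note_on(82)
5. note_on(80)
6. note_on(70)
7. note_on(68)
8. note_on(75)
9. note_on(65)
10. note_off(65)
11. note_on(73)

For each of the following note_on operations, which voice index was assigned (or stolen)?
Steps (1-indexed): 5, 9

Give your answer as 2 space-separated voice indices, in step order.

Op 1: note_on(64): voice 0 is free -> assigned | voices=[64 - - -]
Op 2: note_on(63): voice 1 is free -> assigned | voices=[64 63 - -]
Op 3: note_on(81): voice 2 is free -> assigned | voices=[64 63 81 -]
Op 4: note_on(82): voice 3 is free -> assigned | voices=[64 63 81 82]
Op 5: note_on(80): all voices busy, STEAL voice 0 (pitch 64, oldest) -> assign | voices=[80 63 81 82]
Op 6: note_on(70): all voices busy, STEAL voice 1 (pitch 63, oldest) -> assign | voices=[80 70 81 82]
Op 7: note_on(68): all voices busy, STEAL voice 2 (pitch 81, oldest) -> assign | voices=[80 70 68 82]
Op 8: note_on(75): all voices busy, STEAL voice 3 (pitch 82, oldest) -> assign | voices=[80 70 68 75]
Op 9: note_on(65): all voices busy, STEAL voice 0 (pitch 80, oldest) -> assign | voices=[65 70 68 75]
Op 10: note_off(65): free voice 0 | voices=[- 70 68 75]
Op 11: note_on(73): voice 0 is free -> assigned | voices=[73 70 68 75]

Answer: 0 0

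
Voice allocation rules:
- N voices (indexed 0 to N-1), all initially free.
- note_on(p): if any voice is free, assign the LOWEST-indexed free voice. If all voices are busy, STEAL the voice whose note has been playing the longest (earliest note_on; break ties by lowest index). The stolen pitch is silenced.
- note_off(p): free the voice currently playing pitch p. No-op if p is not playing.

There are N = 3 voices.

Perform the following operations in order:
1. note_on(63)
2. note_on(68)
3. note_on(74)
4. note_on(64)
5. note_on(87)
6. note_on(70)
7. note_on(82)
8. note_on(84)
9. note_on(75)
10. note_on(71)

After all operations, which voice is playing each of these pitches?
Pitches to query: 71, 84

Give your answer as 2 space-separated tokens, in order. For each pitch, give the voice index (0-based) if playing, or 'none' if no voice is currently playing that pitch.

Op 1: note_on(63): voice 0 is free -> assigned | voices=[63 - -]
Op 2: note_on(68): voice 1 is free -> assigned | voices=[63 68 -]
Op 3: note_on(74): voice 2 is free -> assigned | voices=[63 68 74]
Op 4: note_on(64): all voices busy, STEAL voice 0 (pitch 63, oldest) -> assign | voices=[64 68 74]
Op 5: note_on(87): all voices busy, STEAL voice 1 (pitch 68, oldest) -> assign | voices=[64 87 74]
Op 6: note_on(70): all voices busy, STEAL voice 2 (pitch 74, oldest) -> assign | voices=[64 87 70]
Op 7: note_on(82): all voices busy, STEAL voice 0 (pitch 64, oldest) -> assign | voices=[82 87 70]
Op 8: note_on(84): all voices busy, STEAL voice 1 (pitch 87, oldest) -> assign | voices=[82 84 70]
Op 9: note_on(75): all voices busy, STEAL voice 2 (pitch 70, oldest) -> assign | voices=[82 84 75]
Op 10: note_on(71): all voices busy, STEAL voice 0 (pitch 82, oldest) -> assign | voices=[71 84 75]

Answer: 0 1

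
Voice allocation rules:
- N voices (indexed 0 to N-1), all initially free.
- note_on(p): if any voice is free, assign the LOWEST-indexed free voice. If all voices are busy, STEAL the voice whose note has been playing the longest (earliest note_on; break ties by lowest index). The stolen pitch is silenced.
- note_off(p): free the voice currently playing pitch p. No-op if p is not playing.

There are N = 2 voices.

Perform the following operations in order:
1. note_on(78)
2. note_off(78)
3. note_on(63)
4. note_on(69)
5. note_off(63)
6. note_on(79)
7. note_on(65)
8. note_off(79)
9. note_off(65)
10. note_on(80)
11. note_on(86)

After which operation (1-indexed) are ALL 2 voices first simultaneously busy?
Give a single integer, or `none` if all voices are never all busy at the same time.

Answer: 4

Derivation:
Op 1: note_on(78): voice 0 is free -> assigned | voices=[78 -]
Op 2: note_off(78): free voice 0 | voices=[- -]
Op 3: note_on(63): voice 0 is free -> assigned | voices=[63 -]
Op 4: note_on(69): voice 1 is free -> assigned | voices=[63 69]
Op 5: note_off(63): free voice 0 | voices=[- 69]
Op 6: note_on(79): voice 0 is free -> assigned | voices=[79 69]
Op 7: note_on(65): all voices busy, STEAL voice 1 (pitch 69, oldest) -> assign | voices=[79 65]
Op 8: note_off(79): free voice 0 | voices=[- 65]
Op 9: note_off(65): free voice 1 | voices=[- -]
Op 10: note_on(80): voice 0 is free -> assigned | voices=[80 -]
Op 11: note_on(86): voice 1 is free -> assigned | voices=[80 86]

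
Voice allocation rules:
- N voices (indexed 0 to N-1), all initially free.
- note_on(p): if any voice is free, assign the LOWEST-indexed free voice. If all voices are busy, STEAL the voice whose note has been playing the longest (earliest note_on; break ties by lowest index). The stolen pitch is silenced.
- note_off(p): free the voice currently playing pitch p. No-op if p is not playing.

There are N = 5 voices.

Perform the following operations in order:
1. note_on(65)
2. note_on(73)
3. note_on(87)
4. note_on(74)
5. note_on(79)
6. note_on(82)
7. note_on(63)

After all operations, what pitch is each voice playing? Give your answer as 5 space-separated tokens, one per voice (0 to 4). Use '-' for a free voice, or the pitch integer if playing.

Answer: 82 63 87 74 79

Derivation:
Op 1: note_on(65): voice 0 is free -> assigned | voices=[65 - - - -]
Op 2: note_on(73): voice 1 is free -> assigned | voices=[65 73 - - -]
Op 3: note_on(87): voice 2 is free -> assigned | voices=[65 73 87 - -]
Op 4: note_on(74): voice 3 is free -> assigned | voices=[65 73 87 74 -]
Op 5: note_on(79): voice 4 is free -> assigned | voices=[65 73 87 74 79]
Op 6: note_on(82): all voices busy, STEAL voice 0 (pitch 65, oldest) -> assign | voices=[82 73 87 74 79]
Op 7: note_on(63): all voices busy, STEAL voice 1 (pitch 73, oldest) -> assign | voices=[82 63 87 74 79]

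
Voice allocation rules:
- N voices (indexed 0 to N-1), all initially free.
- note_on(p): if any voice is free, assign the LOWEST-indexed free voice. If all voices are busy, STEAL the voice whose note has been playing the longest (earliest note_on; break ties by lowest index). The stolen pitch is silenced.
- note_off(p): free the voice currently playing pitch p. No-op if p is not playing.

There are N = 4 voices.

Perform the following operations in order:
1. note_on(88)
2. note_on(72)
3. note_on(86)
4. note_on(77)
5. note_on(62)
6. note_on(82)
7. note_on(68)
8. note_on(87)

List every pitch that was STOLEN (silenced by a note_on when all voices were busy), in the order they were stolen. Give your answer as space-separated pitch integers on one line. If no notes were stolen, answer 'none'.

Op 1: note_on(88): voice 0 is free -> assigned | voices=[88 - - -]
Op 2: note_on(72): voice 1 is free -> assigned | voices=[88 72 - -]
Op 3: note_on(86): voice 2 is free -> assigned | voices=[88 72 86 -]
Op 4: note_on(77): voice 3 is free -> assigned | voices=[88 72 86 77]
Op 5: note_on(62): all voices busy, STEAL voice 0 (pitch 88, oldest) -> assign | voices=[62 72 86 77]
Op 6: note_on(82): all voices busy, STEAL voice 1 (pitch 72, oldest) -> assign | voices=[62 82 86 77]
Op 7: note_on(68): all voices busy, STEAL voice 2 (pitch 86, oldest) -> assign | voices=[62 82 68 77]
Op 8: note_on(87): all voices busy, STEAL voice 3 (pitch 77, oldest) -> assign | voices=[62 82 68 87]

Answer: 88 72 86 77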